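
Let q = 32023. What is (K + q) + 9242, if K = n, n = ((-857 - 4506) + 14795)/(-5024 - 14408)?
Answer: 100231506/2429 ≈ 41265.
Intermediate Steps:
n = -1179/2429 (n = (-5363 + 14795)/(-19432) = 9432*(-1/19432) = -1179/2429 ≈ -0.48538)
K = -1179/2429 ≈ -0.48538
(K + q) + 9242 = (-1179/2429 + 32023) + 9242 = 77782688/2429 + 9242 = 100231506/2429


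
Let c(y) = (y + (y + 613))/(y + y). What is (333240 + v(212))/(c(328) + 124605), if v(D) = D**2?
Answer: 248088704/81742149 ≈ 3.0350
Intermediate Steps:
c(y) = (613 + 2*y)/(2*y) (c(y) = (y + (613 + y))/((2*y)) = (613 + 2*y)*(1/(2*y)) = (613 + 2*y)/(2*y))
(333240 + v(212))/(c(328) + 124605) = (333240 + 212**2)/((613/2 + 328)/328 + 124605) = (333240 + 44944)/((1/328)*(1269/2) + 124605) = 378184/(1269/656 + 124605) = 378184/(81742149/656) = 378184*(656/81742149) = 248088704/81742149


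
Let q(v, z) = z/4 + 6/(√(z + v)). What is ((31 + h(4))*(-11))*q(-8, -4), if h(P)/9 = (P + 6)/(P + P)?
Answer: 1859/4 + 1859*I*√3/4 ≈ 464.75 + 804.97*I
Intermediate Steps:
h(P) = 9*(6 + P)/(2*P) (h(P) = 9*((P + 6)/(P + P)) = 9*((6 + P)/((2*P))) = 9*((6 + P)*(1/(2*P))) = 9*((6 + P)/(2*P)) = 9*(6 + P)/(2*P))
q(v, z) = 6/√(v + z) + z/4 (q(v, z) = z*(¼) + 6/(√(v + z)) = z/4 + 6/√(v + z) = 6/√(v + z) + z/4)
((31 + h(4))*(-11))*q(-8, -4) = ((31 + (9/2 + 27/4))*(-11))*(6/√(-8 - 4) + (¼)*(-4)) = ((31 + (9/2 + 27*(¼)))*(-11))*(6/√(-12) - 1) = ((31 + (9/2 + 27/4))*(-11))*(6*(-I*√3/6) - 1) = ((31 + 45/4)*(-11))*(-I*√3 - 1) = ((169/4)*(-11))*(-1 - I*√3) = -1859*(-1 - I*√3)/4 = 1859/4 + 1859*I*√3/4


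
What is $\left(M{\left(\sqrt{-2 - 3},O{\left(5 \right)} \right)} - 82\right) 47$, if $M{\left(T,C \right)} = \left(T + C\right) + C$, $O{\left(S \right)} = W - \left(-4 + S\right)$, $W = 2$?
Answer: $-3760 + 47 i \sqrt{5} \approx -3760.0 + 105.1 i$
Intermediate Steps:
$O{\left(S \right)} = 6 - S$ ($O{\left(S \right)} = 2 - \left(-4 + S\right) = 6 - S$)
$M{\left(T,C \right)} = T + 2 C$ ($M{\left(T,C \right)} = \left(C + T\right) + C = T + 2 C$)
$\left(M{\left(\sqrt{-2 - 3},O{\left(5 \right)} \right)} - 82\right) 47 = \left(\left(\sqrt{-2 - 3} + 2 \left(6 - 5\right)\right) - 82\right) 47 = \left(\left(\sqrt{-5} + 2 \left(6 - 5\right)\right) - 82\right) 47 = \left(\left(i \sqrt{5} + 2 \cdot 1\right) - 82\right) 47 = \left(\left(i \sqrt{5} + 2\right) - 82\right) 47 = \left(\left(2 + i \sqrt{5}\right) - 82\right) 47 = \left(-80 + i \sqrt{5}\right) 47 = -3760 + 47 i \sqrt{5}$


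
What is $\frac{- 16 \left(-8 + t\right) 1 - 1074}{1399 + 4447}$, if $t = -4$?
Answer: $- \frac{441}{2923} \approx -0.15087$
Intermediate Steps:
$\frac{- 16 \left(-8 + t\right) 1 - 1074}{1399 + 4447} = \frac{- 16 \left(-8 - 4\right) 1 - 1074}{1399 + 4447} = \frac{\left(-16\right) \left(-12\right) 1 - 1074}{5846} = \left(192 \cdot 1 - 1074\right) \frac{1}{5846} = \left(192 - 1074\right) \frac{1}{5846} = \left(-882\right) \frac{1}{5846} = - \frac{441}{2923}$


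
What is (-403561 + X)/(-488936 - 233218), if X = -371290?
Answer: 774851/722154 ≈ 1.0730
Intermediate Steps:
(-403561 + X)/(-488936 - 233218) = (-403561 - 371290)/(-488936 - 233218) = -774851/(-722154) = -774851*(-1/722154) = 774851/722154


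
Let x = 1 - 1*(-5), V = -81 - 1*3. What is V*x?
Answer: -504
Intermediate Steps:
V = -84 (V = -81 - 3 = -84)
x = 6 (x = 1 + 5 = 6)
V*x = -84*6 = -504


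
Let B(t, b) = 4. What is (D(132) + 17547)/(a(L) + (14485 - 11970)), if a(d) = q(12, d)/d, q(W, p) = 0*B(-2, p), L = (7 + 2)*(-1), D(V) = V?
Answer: 17679/2515 ≈ 7.0294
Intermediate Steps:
L = -9 (L = 9*(-1) = -9)
q(W, p) = 0 (q(W, p) = 0*4 = 0)
a(d) = 0 (a(d) = 0/d = 0)
(D(132) + 17547)/(a(L) + (14485 - 11970)) = (132 + 17547)/(0 + (14485 - 11970)) = 17679/(0 + 2515) = 17679/2515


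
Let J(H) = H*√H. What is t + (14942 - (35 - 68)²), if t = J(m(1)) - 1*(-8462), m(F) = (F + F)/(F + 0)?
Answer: 22315 + 2*√2 ≈ 22318.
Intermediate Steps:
m(F) = 2 (m(F) = (2*F)/F = 2)
J(H) = H^(3/2)
t = 8462 + 2*√2 (t = 2^(3/2) - 1*(-8462) = 2*√2 + 8462 = 8462 + 2*√2 ≈ 8464.8)
t + (14942 - (35 - 68)²) = (8462 + 2*√2) + (14942 - (35 - 68)²) = (8462 + 2*√2) + (14942 - 1*(-33)²) = (8462 + 2*√2) + (14942 - 1*1089) = (8462 + 2*√2) + (14942 - 1089) = (8462 + 2*√2) + 13853 = 22315 + 2*√2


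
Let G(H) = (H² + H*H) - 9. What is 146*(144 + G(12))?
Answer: 61758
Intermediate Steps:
G(H) = -9 + 2*H² (G(H) = (H² + H²) - 9 = 2*H² - 9 = -9 + 2*H²)
146*(144 + G(12)) = 146*(144 + (-9 + 2*12²)) = 146*(144 + (-9 + 2*144)) = 146*(144 + (-9 + 288)) = 146*(144 + 279) = 146*423 = 61758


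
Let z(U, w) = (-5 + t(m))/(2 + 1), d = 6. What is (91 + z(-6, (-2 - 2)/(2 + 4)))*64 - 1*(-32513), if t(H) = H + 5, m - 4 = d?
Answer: 115651/3 ≈ 38550.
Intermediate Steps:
m = 10 (m = 4 + 6 = 10)
t(H) = 5 + H
z(U, w) = 10/3 (z(U, w) = (-5 + (5 + 10))/(2 + 1) = (-5 + 15)/3 = 10*(1/3) = 10/3)
(91 + z(-6, (-2 - 2)/(2 + 4)))*64 - 1*(-32513) = (91 + 10/3)*64 - 1*(-32513) = (283/3)*64 + 32513 = 18112/3 + 32513 = 115651/3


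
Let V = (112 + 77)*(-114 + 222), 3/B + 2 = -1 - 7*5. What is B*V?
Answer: -30618/19 ≈ -1611.5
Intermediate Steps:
B = -3/38 (B = 3/(-2 + (-1 - 7*5)) = 3/(-2 + (-1 - 35)) = 3/(-2 - 36) = 3/(-38) = 3*(-1/38) = -3/38 ≈ -0.078947)
V = 20412 (V = 189*108 = 20412)
B*V = -3/38*20412 = -30618/19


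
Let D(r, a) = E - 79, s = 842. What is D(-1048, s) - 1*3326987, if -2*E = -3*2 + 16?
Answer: -3327071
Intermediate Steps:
E = -5 (E = -(-3*2 + 16)/2 = -(-6 + 16)/2 = -1/2*10 = -5)
D(r, a) = -84 (D(r, a) = -5 - 79 = -84)
D(-1048, s) - 1*3326987 = -84 - 1*3326987 = -84 - 3326987 = -3327071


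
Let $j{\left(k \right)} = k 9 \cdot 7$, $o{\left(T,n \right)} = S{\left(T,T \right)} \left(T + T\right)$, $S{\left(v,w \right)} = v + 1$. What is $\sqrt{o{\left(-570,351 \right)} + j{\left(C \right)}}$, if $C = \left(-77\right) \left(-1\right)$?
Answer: $\sqrt{653511} \approx 808.4$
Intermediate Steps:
$S{\left(v,w \right)} = 1 + v$
$C = 77$
$o{\left(T,n \right)} = 2 T \left(1 + T\right)$ ($o{\left(T,n \right)} = \left(1 + T\right) \left(T + T\right) = \left(1 + T\right) 2 T = 2 T \left(1 + T\right)$)
$j{\left(k \right)} = 63 k$ ($j{\left(k \right)} = 9 k 7 = 63 k$)
$\sqrt{o{\left(-570,351 \right)} + j{\left(C \right)}} = \sqrt{2 \left(-570\right) \left(1 - 570\right) + 63 \cdot 77} = \sqrt{2 \left(-570\right) \left(-569\right) + 4851} = \sqrt{648660 + 4851} = \sqrt{653511}$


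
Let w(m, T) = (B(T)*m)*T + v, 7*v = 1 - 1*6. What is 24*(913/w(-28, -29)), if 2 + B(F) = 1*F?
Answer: -168/193 ≈ -0.87047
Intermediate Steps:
B(F) = -2 + F (B(F) = -2 + 1*F = -2 + F)
v = -5/7 (v = (1 - 1*6)/7 = (1 - 6)/7 = (⅐)*(-5) = -5/7 ≈ -0.71429)
w(m, T) = -5/7 + T*m*(-2 + T) (w(m, T) = ((-2 + T)*m)*T - 5/7 = (m*(-2 + T))*T - 5/7 = T*m*(-2 + T) - 5/7 = -5/7 + T*m*(-2 + T))
24*(913/w(-28, -29)) = 24*(913/(-5/7 - 29*(-28)*(-2 - 29))) = 24*(913/(-5/7 - 29*(-28)*(-31))) = 24*(913/(-5/7 - 25172)) = 24*(913/(-176209/7)) = 24*(913*(-7/176209)) = 24*(-7/193) = -168/193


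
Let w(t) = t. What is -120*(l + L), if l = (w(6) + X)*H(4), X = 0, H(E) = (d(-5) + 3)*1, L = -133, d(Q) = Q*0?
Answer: 13800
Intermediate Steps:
d(Q) = 0
H(E) = 3 (H(E) = (0 + 3)*1 = 3*1 = 3)
l = 18 (l = (6 + 0)*3 = 6*3 = 18)
-120*(l + L) = -120*(18 - 133) = -120*(-115) = 13800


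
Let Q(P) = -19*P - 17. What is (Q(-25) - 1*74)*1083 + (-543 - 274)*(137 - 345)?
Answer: 585808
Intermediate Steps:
Q(P) = -17 - 19*P
(Q(-25) - 1*74)*1083 + (-543 - 274)*(137 - 345) = ((-17 - 19*(-25)) - 1*74)*1083 + (-543 - 274)*(137 - 345) = ((-17 + 475) - 74)*1083 - 817*(-208) = (458 - 74)*1083 + 169936 = 384*1083 + 169936 = 415872 + 169936 = 585808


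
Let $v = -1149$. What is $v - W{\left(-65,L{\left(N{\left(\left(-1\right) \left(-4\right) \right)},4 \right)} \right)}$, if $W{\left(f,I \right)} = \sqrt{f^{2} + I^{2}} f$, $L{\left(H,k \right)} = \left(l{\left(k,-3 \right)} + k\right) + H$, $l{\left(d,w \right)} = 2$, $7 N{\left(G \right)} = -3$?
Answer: $-1149 + \frac{845 \sqrt{1234}}{7} \approx 3091.5$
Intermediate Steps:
$N{\left(G \right)} = - \frac{3}{7}$ ($N{\left(G \right)} = \frac{1}{7} \left(-3\right) = - \frac{3}{7}$)
$L{\left(H,k \right)} = 2 + H + k$ ($L{\left(H,k \right)} = \left(2 + k\right) + H = 2 + H + k$)
$W{\left(f,I \right)} = f \sqrt{I^{2} + f^{2}}$ ($W{\left(f,I \right)} = \sqrt{I^{2} + f^{2}} f = f \sqrt{I^{2} + f^{2}}$)
$v - W{\left(-65,L{\left(N{\left(\left(-1\right) \left(-4\right) \right)},4 \right)} \right)} = -1149 - - 65 \sqrt{\left(2 - \frac{3}{7} + 4\right)^{2} + \left(-65\right)^{2}} = -1149 - - 65 \sqrt{\left(\frac{39}{7}\right)^{2} + 4225} = -1149 - - 65 \sqrt{\frac{1521}{49} + 4225} = -1149 - - 65 \sqrt{\frac{208546}{49}} = -1149 - - 65 \frac{13 \sqrt{1234}}{7} = -1149 - - \frac{845 \sqrt{1234}}{7} = -1149 + \frac{845 \sqrt{1234}}{7}$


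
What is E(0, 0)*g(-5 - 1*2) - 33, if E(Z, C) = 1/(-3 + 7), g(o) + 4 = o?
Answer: -143/4 ≈ -35.750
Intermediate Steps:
g(o) = -4 + o
E(Z, C) = ¼ (E(Z, C) = 1/4 = ¼)
E(0, 0)*g(-5 - 1*2) - 33 = (-4 + (-5 - 1*2))/4 - 33 = (-4 + (-5 - 2))/4 - 33 = (-4 - 7)/4 - 33 = (¼)*(-11) - 33 = -11/4 - 33 = -143/4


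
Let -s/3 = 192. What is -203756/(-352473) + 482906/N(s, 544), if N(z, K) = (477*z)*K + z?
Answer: 5047385751241/8780435164512 ≈ 0.57484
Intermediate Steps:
s = -576 (s = -3*192 = -576)
N(z, K) = z + 477*K*z (N(z, K) = 477*K*z + z = z + 477*K*z)
-203756/(-352473) + 482906/N(s, 544) = -203756/(-352473) + 482906/((-576*(1 + 477*544))) = -203756*(-1/352473) + 482906/((-576*(1 + 259488))) = 203756/352473 + 482906/((-576*259489)) = 203756/352473 + 482906/(-149465664) = 203756/352473 + 482906*(-1/149465664) = 203756/352473 - 241453/74732832 = 5047385751241/8780435164512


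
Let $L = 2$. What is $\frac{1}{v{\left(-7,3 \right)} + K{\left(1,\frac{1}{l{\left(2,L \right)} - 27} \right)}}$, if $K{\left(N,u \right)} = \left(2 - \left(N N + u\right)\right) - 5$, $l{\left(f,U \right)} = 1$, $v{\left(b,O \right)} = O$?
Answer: $- \frac{26}{25} \approx -1.04$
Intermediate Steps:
$K{\left(N,u \right)} = -3 - u - N^{2}$ ($K{\left(N,u \right)} = \left(2 - \left(N^{2} + u\right)\right) - 5 = \left(2 - \left(u + N^{2}\right)\right) - 5 = \left(2 - u - N^{2}\right) - 5 = -3 - u - N^{2}$)
$\frac{1}{v{\left(-7,3 \right)} + K{\left(1,\frac{1}{l{\left(2,L \right)} - 27} \right)}} = \frac{1}{3 - \left(4 + \frac{1}{1 - 27}\right)} = \frac{1}{3 - \frac{103}{26}} = \frac{1}{- \frac{25}{26}} = - \frac{26}{25}$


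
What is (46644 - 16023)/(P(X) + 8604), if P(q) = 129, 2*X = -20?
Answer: 10207/2911 ≈ 3.5064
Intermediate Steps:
X = -10 (X = (½)*(-20) = -10)
(46644 - 16023)/(P(X) + 8604) = (46644 - 16023)/(129 + 8604) = 30621/8733 = 30621*(1/8733) = 10207/2911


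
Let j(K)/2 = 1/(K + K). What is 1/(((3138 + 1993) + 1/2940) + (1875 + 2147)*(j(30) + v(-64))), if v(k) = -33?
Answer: -2940/374735143 ≈ -7.8455e-6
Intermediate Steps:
j(K) = 1/K (j(K) = 2/(K + K) = 2/((2*K)) = 2*(1/(2*K)) = 1/K)
1/(((3138 + 1993) + 1/2940) + (1875 + 2147)*(j(30) + v(-64))) = 1/(((3138 + 1993) + 1/2940) + (1875 + 2147)*(1/30 - 33)) = 1/((5131 + 1/2940) + 4022*(1/30 - 33)) = 1/(15085141/2940 + 4022*(-989/30)) = 1/(15085141/2940 - 1988879/15) = 1/(-374735143/2940) = -2940/374735143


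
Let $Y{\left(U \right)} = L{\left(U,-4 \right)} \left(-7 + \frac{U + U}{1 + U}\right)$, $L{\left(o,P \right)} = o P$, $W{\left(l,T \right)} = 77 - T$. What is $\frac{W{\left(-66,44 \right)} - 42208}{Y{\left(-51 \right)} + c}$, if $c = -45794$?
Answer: $\frac{1054375}{1170146} \approx 0.90106$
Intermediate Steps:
$L{\left(o,P \right)} = P o$
$Y{\left(U \right)} = - 4 U \left(-7 + \frac{2 U}{1 + U}\right)$ ($Y{\left(U \right)} = - 4 U \left(-7 + \frac{U + U}{1 + U}\right) = - 4 U \left(-7 + \frac{2 U}{1 + U}\right)$)
$\frac{W{\left(-66,44 \right)} - 42208}{Y{\left(-51 \right)} + c} = \frac{\left(77 - 44\right) - 42208}{4 \left(-51\right) \frac{1}{1 - 51} \left(7 + 5 \left(-51\right)\right) - 45794} = \frac{\left(77 - 44\right) - 42208}{4 \left(-51\right) \frac{1}{-50} \left(7 - 255\right) - 45794} = \frac{33 - 42208}{4 \left(-51\right) \left(- \frac{1}{50}\right) \left(-248\right) - 45794} = - \frac{42175}{- \frac{25296}{25} - 45794} = - \frac{42175}{- \frac{1170146}{25}} = \left(-42175\right) \left(- \frac{25}{1170146}\right) = \frac{1054375}{1170146}$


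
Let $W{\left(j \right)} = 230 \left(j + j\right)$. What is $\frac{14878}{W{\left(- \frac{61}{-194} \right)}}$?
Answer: $\frac{721583}{7015} \approx 102.86$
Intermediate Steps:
$W{\left(j \right)} = 460 j$ ($W{\left(j \right)} = 230 \cdot 2 j = 460 j$)
$\frac{14878}{W{\left(- \frac{61}{-194} \right)}} = \frac{14878}{460 \left(- \frac{61}{-194}\right)} = \frac{14878}{460 \left(\left(-61\right) \left(- \frac{1}{194}\right)\right)} = \frac{14878}{460 \cdot \frac{61}{194}} = \frac{14878}{\frac{14030}{97}} = 14878 \cdot \frac{97}{14030} = \frac{721583}{7015}$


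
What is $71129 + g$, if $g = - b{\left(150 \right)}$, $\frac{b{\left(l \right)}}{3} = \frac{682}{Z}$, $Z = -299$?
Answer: $\frac{21269617}{299} \approx 71136.0$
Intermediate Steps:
$b{\left(l \right)} = - \frac{2046}{299}$ ($b{\left(l \right)} = 3 \frac{682}{-299} = 3 \cdot 682 \left(- \frac{1}{299}\right) = 3 \left(- \frac{682}{299}\right) = - \frac{2046}{299}$)
$g = \frac{2046}{299}$ ($g = \left(-1\right) \left(- \frac{2046}{299}\right) = \frac{2046}{299} \approx 6.8428$)
$71129 + g = 71129 + \frac{2046}{299} = \frac{21269617}{299}$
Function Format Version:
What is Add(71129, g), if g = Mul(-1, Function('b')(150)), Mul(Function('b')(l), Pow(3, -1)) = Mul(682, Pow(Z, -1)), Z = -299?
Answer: Rational(21269617, 299) ≈ 71136.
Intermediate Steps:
Function('b')(l) = Rational(-2046, 299) (Function('b')(l) = Mul(3, Mul(682, Pow(-299, -1))) = Mul(3, Mul(682, Rational(-1, 299))) = Mul(3, Rational(-682, 299)) = Rational(-2046, 299))
g = Rational(2046, 299) (g = Mul(-1, Rational(-2046, 299)) = Rational(2046, 299) ≈ 6.8428)
Add(71129, g) = Add(71129, Rational(2046, 299)) = Rational(21269617, 299)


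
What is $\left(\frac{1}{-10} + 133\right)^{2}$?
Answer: $\frac{1766241}{100} \approx 17662.0$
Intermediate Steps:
$\left(\frac{1}{-10} + 133\right)^{2} = \left(- \frac{1}{10} + 133\right)^{2} = \left(\frac{1329}{10}\right)^{2} = \frac{1766241}{100}$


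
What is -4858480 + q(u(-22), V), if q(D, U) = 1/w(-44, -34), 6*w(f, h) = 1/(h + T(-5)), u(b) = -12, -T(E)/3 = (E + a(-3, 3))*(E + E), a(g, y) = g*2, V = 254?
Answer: -4860664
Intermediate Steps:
a(g, y) = 2*g
T(E) = -6*E*(-6 + E) (T(E) = -3*(E + 2*(-3))*(E + E) = -3*(E - 6)*2*E = -3*(-6 + E)*2*E = -6*E*(-6 + E))
w(f, h) = 1/(6*(-330 + h)) (w(f, h) = 1/(6*(h + 6*(-5)*(6 - 1*(-5)))) = 1/(6*(h + 6*(-5)*(6 + 5))) = 1/(6*(h + 6*(-5)*11)) = 1/(6*(h - 330)) = 1/(6*(-330 + h)))
q(D, U) = -2184 (q(D, U) = 1/(1/(6*(-330 - 34))) = 1/((⅙)/(-364)) = 1/((⅙)*(-1/364)) = 1/(-1/2184) = -2184)
-4858480 + q(u(-22), V) = -4858480 - 2184 = -4860664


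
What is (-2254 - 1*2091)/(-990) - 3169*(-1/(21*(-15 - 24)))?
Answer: 851/1638 ≈ 0.51954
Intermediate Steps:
(-2254 - 1*2091)/(-990) - 3169*(-1/(21*(-15 - 24))) = (-2254 - 2091)*(-1/990) - 3169/((-39*(-21))) = -4345*(-1/990) - 3169/819 = 79/18 - 3169*1/819 = 79/18 - 3169/819 = 851/1638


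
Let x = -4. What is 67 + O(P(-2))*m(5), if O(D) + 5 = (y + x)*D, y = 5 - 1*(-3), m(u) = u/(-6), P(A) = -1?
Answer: 149/2 ≈ 74.500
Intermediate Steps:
m(u) = -u/6 (m(u) = u*(-⅙) = -u/6)
y = 8 (y = 5 + 3 = 8)
O(D) = -5 + 4*D (O(D) = -5 + (8 - 4)*D = -5 + 4*D)
67 + O(P(-2))*m(5) = 67 + (-5 + 4*(-1))*(-⅙*5) = 67 + (-5 - 4)*(-⅚) = 67 - 9*(-⅚) = 67 + 15/2 = 149/2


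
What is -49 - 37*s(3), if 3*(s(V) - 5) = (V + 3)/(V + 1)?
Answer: -505/2 ≈ -252.50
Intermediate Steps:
s(V) = 5 + (3 + V)/(3*(1 + V)) (s(V) = 5 + ((V + 3)/(V + 1))/3 = 5 + ((3 + V)/(1 + V))/3 = 5 + (3 + V)/(3*(1 + V)))
-49 - 37*s(3) = -49 - 74*(9 + 8*3)/(3*(1 + 3)) = -49 - 74*(9 + 24)/(3*4) = -49 - 74*33/(3*4) = -49 - 37*11/2 = -49 - 407/2 = -505/2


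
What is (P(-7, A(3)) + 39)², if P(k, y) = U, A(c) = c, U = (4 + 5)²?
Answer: 14400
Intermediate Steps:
U = 81 (U = 9² = 81)
P(k, y) = 81
(P(-7, A(3)) + 39)² = (81 + 39)² = 120² = 14400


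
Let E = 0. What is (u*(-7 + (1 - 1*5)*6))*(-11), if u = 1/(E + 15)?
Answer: 341/15 ≈ 22.733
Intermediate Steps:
u = 1/15 (u = 1/(0 + 15) = 1/15 ≈ 0.066667)
(u*(-7 + (1 - 1*5)*6))*(-11) = ((-7 + (1 - 1*5)*6)/15)*(-11) = ((-7 + (1 - 5)*6)/15)*(-11) = ((-7 - 4*6)/15)*(-11) = ((-7 - 24)/15)*(-11) = ((1/15)*(-31))*(-11) = -31/15*(-11) = 341/15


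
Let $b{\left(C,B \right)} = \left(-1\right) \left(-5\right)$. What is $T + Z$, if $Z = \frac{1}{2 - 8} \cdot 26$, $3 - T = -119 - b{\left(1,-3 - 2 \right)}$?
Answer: $\frac{368}{3} \approx 122.67$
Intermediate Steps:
$b{\left(C,B \right)} = 5$
$T = 127$ ($T = 3 - \left(-119 - 5\right) = 3 - -124 = 3 + 124 = 127$)
$Z = - \frac{13}{3}$ ($Z = \frac{1}{2 - 8} \cdot 26 = \frac{1}{-6} \cdot 26 = \left(- \frac{1}{6}\right) 26 = - \frac{13}{3} \approx -4.3333$)
$T + Z = 127 - \frac{13}{3} = \frac{368}{3}$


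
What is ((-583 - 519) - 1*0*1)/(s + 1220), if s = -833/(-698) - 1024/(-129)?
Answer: -99226284/110673449 ≈ -0.89657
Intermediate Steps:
s = 822209/90042 (s = -833*(-1/698) - 1024*(-1/129) = 833/698 + 1024/129 = 822209/90042 ≈ 9.1314)
((-583 - 519) - 1*0*1)/(s + 1220) = ((-583 - 519) - 1*0*1)/(822209/90042 + 1220) = (-1102 + 0*1)/(110673449/90042) = (-1102 + 0)*(90042/110673449) = -1102*90042/110673449 = -99226284/110673449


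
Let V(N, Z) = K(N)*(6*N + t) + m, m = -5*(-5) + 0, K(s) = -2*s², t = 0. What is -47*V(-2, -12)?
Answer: -5687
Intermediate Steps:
m = 25 (m = 25 + 0 = 25)
V(N, Z) = 25 - 12*N³ (V(N, Z) = (-2*N²)*(6*N + 0) + 25 = (-2*N²)*(6*N) + 25 = -12*N³ + 25 = 25 - 12*N³)
-47*V(-2, -12) = -47*(25 - 12*(-2)³) = -47*(25 - 12*(-8)) = -47*(25 + 96) = -47*121 = -5687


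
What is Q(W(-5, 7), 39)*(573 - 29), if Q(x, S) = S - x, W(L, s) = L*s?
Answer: 40256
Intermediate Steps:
Q(W(-5, 7), 39)*(573 - 29) = (39 - (-5)*7)*(573 - 29) = (39 - 1*(-35))*544 = (39 + 35)*544 = 74*544 = 40256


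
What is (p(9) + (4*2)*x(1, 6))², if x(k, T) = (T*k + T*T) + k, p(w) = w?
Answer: 124609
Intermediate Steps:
x(k, T) = k + T² + T*k (x(k, T) = (T*k + T²) + k = (T² + T*k) + k = k + T² + T*k)
(p(9) + (4*2)*x(1, 6))² = (9 + (4*2)*(1 + 6² + 6*1))² = (9 + 8*(1 + 36 + 6))² = (9 + 8*43)² = (9 + 344)² = 353² = 124609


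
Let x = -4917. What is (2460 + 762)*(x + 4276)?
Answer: -2065302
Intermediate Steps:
(2460 + 762)*(x + 4276) = (2460 + 762)*(-4917 + 4276) = 3222*(-641) = -2065302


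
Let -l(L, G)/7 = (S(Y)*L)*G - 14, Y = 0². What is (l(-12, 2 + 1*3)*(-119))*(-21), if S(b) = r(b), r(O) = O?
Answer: 244902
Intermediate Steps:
Y = 0
S(b) = b
l(L, G) = 98 (l(L, G) = -7*((0*L)*G - 14) = -7*(0*G - 14) = -7*(0 - 14) = -7*(-14) = 98)
(l(-12, 2 + 1*3)*(-119))*(-21) = (98*(-119))*(-21) = -11662*(-21) = 244902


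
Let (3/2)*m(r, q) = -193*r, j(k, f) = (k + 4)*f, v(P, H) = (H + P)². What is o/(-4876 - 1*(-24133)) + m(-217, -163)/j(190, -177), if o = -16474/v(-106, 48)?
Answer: -452320442851/556108614306 ≈ -0.81337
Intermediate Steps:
j(k, f) = f*(4 + k) (j(k, f) = (4 + k)*f = f*(4 + k))
m(r, q) = -386*r/3 (m(r, q) = 2*(-193*r)/3 = -386*r/3)
o = -8237/1682 (o = -16474/(48 - 106)² = -16474/((-58)²) = -16474/3364 = -16474*1/3364 = -8237/1682 ≈ -4.8971)
o/(-4876 - 1*(-24133)) + m(-217, -163)/j(190, -177) = -8237/(1682*(-4876 - 1*(-24133))) + (-386/3*(-217))/((-177*(4 + 190))) = -8237/(1682*(-4876 + 24133)) + 83762/(3*((-177*194))) = -8237/1682/19257 + (83762/3)/(-34338) = -8237/1682*1/19257 + (83762/3)*(-1/34338) = -8237/32390274 - 41881/51507 = -452320442851/556108614306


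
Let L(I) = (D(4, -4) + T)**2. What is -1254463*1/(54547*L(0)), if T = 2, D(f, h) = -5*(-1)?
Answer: -179209/381829 ≈ -0.46934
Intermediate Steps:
D(f, h) = 5
L(I) = 49 (L(I) = (5 + 2)**2 = 7**2 = 49)
-1254463*1/(54547*L(0)) = -1254463/(54547*49) = -1254463/2672803 = -1254463*1/2672803 = -179209/381829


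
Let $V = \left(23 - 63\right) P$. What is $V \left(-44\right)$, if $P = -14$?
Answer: $-24640$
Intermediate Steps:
$V = 560$ ($V = \left(23 - 63\right) \left(-14\right) = \left(-40\right) \left(-14\right) = 560$)
$V \left(-44\right) = 560 \left(-44\right) = -24640$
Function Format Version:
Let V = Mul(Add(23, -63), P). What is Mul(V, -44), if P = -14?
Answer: -24640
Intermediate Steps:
V = 560 (V = Mul(Add(23, -63), -14) = Mul(-40, -14) = 560)
Mul(V, -44) = Mul(560, -44) = -24640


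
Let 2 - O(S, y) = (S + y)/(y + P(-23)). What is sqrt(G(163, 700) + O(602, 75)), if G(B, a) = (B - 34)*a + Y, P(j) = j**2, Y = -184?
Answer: sqrt(8219019845)/302 ≈ 300.19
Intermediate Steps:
O(S, y) = 2 - (S + y)/(529 + y) (O(S, y) = 2 - (S + y)/(y + (-23)**2) = 2 - (S + y)/(y + 529) = 2 - (S + y)/(529 + y))
G(B, a) = -184 + a*(-34 + B) (G(B, a) = (B - 34)*a - 184 = (-34 + B)*a - 184 = a*(-34 + B) - 184 = -184 + a*(-34 + B))
sqrt(G(163, 700) + O(602, 75)) = sqrt((-184 - 34*700 + 163*700) + (1058 + 75 - 1*602)/(529 + 75)) = sqrt((-184 - 23800 + 114100) + (1058 + 75 - 602)/604) = sqrt(90116 + (1/604)*531) = sqrt(90116 + 531/604) = sqrt(54430595/604) = sqrt(8219019845)/302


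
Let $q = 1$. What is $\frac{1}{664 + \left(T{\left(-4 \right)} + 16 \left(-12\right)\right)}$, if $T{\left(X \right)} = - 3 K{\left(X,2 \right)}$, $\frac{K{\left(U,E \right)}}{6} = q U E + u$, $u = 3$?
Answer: $\frac{1}{562} \approx 0.0017794$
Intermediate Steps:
$K{\left(U,E \right)} = 18 + 6 E U$ ($K{\left(U,E \right)} = 6 \left(1 U E + 3\right) = 6 \left(U E + 3\right) = 6 \left(E U + 3\right) = 6 \left(3 + E U\right) = 18 + 6 E U$)
$T{\left(X \right)} = -54 - 36 X$ ($T{\left(X \right)} = - 3 \left(18 + 6 \cdot 2 X\right) = - 3 \left(18 + 12 X\right) = -54 - 36 X$)
$\frac{1}{664 + \left(T{\left(-4 \right)} + 16 \left(-12\right)\right)} = \frac{1}{664 + \left(\left(-54 - -144\right) + 16 \left(-12\right)\right)} = \frac{1}{664 + \left(\left(-54 + 144\right) - 192\right)} = \frac{1}{664 + \left(90 - 192\right)} = \frac{1}{664 - 102} = \frac{1}{562}$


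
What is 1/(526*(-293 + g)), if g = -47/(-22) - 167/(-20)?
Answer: -110/16346239 ≈ -6.7294e-6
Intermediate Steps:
g = 2307/220 (g = -47*(-1/22) - 167*(-1/20) = 47/22 + 167/20 = 2307/220 ≈ 10.486)
1/(526*(-293 + g)) = 1/(526*(-293 + 2307/220)) = 1/(526*(-62153/220)) = (1/526)*(-220/62153) = -110/16346239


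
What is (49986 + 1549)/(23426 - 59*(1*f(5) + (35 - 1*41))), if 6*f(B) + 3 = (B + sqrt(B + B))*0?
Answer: 9370/4329 ≈ 2.1645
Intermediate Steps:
f(B) = -1/2 (f(B) = -1/2 + ((B + sqrt(B + B))*0)/6 = -1/2 + ((B + sqrt(2*B))*0)/6 = -1/2 + ((B + sqrt(2)*sqrt(B))*0)/6 = -1/2 + (1/6)*0 = -1/2 + 0 = -1/2)
(49986 + 1549)/(23426 - 59*(1*f(5) + (35 - 1*41))) = (49986 + 1549)/(23426 - 59*(1*(-1/2) + (35 - 1*41))) = 51535/(23426 - 59*(-1/2 + (35 - 41))) = 51535/(23426 - 59*(-1/2 - 6)) = 51535/(23426 - 59*(-13/2)) = 51535/(23426 + 767/2) = 51535/(47619/2) = 51535*(2/47619) = 9370/4329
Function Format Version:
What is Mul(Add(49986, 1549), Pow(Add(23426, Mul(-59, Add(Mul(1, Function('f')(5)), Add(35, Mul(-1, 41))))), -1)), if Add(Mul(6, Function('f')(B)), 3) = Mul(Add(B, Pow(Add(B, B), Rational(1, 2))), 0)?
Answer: Rational(9370, 4329) ≈ 2.1645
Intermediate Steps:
Function('f')(B) = Rational(-1, 2) (Function('f')(B) = Add(Rational(-1, 2), Mul(Rational(1, 6), Mul(Add(B, Pow(Add(B, B), Rational(1, 2))), 0))) = Add(Rational(-1, 2), Mul(Rational(1, 6), Mul(Add(B, Pow(Mul(2, B), Rational(1, 2))), 0))) = Add(Rational(-1, 2), Mul(Rational(1, 6), Mul(Add(B, Mul(Pow(2, Rational(1, 2)), Pow(B, Rational(1, 2)))), 0))) = Add(Rational(-1, 2), Mul(Rational(1, 6), 0)) = Add(Rational(-1, 2), 0) = Rational(-1, 2))
Mul(Add(49986, 1549), Pow(Add(23426, Mul(-59, Add(Mul(1, Function('f')(5)), Add(35, Mul(-1, 41))))), -1)) = Mul(Add(49986, 1549), Pow(Add(23426, Mul(-59, Add(Mul(1, Rational(-1, 2)), Add(35, Mul(-1, 41))))), -1)) = Mul(51535, Pow(Add(23426, Mul(-59, Add(Rational(-1, 2), Add(35, -41)))), -1)) = Mul(51535, Pow(Add(23426, Mul(-59, Add(Rational(-1, 2), -6))), -1)) = Mul(51535, Pow(Add(23426, Mul(-59, Rational(-13, 2))), -1)) = Mul(51535, Pow(Add(23426, Rational(767, 2)), -1)) = Mul(51535, Pow(Rational(47619, 2), -1)) = Mul(51535, Rational(2, 47619)) = Rational(9370, 4329)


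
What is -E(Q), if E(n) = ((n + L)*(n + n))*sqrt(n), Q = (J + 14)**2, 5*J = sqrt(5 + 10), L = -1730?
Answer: 42364028/5 + 41251082*sqrt(15)/125 ≈ 9.7509e+6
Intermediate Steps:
J = sqrt(15)/5 (J = sqrt(5 + 10)/5 = sqrt(15)/5 ≈ 0.77460)
Q = (14 + sqrt(15)/5)**2 (Q = (sqrt(15)/5 + 14)**2 = (14 + sqrt(15)/5)**2 ≈ 218.29)
E(n) = 2*n**(3/2)*(-1730 + n) (E(n) = ((n - 1730)*(n + n))*sqrt(n) = ((-1730 + n)*(2*n))*sqrt(n) = (2*n*(-1730 + n))*sqrt(n) = 2*n**(3/2)*(-1730 + n))
-E(Q) = -2*((70 + sqrt(15))**2/25)**(3/2)*(-1730 + (70 + sqrt(15))**2/25) = -2*(70 + sqrt(15))**3/125*(-1730 + (70 + sqrt(15))**2/25) = -2*(70 + sqrt(15))**3*(-1730 + (70 + sqrt(15))**2/25)/125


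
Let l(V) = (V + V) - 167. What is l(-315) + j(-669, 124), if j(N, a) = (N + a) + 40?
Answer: -1302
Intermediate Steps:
j(N, a) = 40 + N + a
l(V) = -167 + 2*V (l(V) = 2*V - 167 = -167 + 2*V)
l(-315) + j(-669, 124) = (-167 + 2*(-315)) + (40 - 669 + 124) = (-167 - 630) - 505 = -797 - 505 = -1302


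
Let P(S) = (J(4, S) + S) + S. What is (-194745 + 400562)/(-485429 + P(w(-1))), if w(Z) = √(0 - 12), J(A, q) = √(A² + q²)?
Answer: -33303042953/78546457459 - 823268*I*√3/235639372377 ≈ -0.42399 - 6.0514e-6*I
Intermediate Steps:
w(Z) = 2*I*√3 (w(Z) = √(-12) = 2*I*√3)
P(S) = √(16 + S²) + 2*S (P(S) = (√(4² + S²) + S) + S = (√(16 + S²) + S) + S = (S + √(16 + S²)) + S = √(16 + S²) + 2*S)
(-194745 + 400562)/(-485429 + P(w(-1))) = (-194745 + 400562)/(-485429 + (√(16 + (2*I*√3)²) + 2*(2*I*√3))) = 205817/(-485429 + (√(16 - 12) + 4*I*√3)) = 205817/(-485429 + (√4 + 4*I*√3)) = 205817/(-485429 + (2 + 4*I*√3)) = 205817/(-485427 + 4*I*√3)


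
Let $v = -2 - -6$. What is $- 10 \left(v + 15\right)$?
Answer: $-190$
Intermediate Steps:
$v = 4$ ($v = -2 + 6 = 4$)
$- 10 \left(v + 15\right) = - 10 \left(4 + 15\right) = \left(-10\right) 19 = -190$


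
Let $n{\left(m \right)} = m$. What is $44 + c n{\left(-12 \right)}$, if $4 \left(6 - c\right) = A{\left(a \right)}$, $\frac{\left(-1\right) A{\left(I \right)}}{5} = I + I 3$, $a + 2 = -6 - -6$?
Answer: $92$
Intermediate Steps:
$a = -2$ ($a = -2 - 0 = -2 + \left(-6 + 6\right) = -2 + 0 = -2$)
$A{\left(I \right)} = - 20 I$ ($A{\left(I \right)} = - 5 \left(I + I 3\right) = - 5 \left(I + 3 I\right) = - 5 \cdot 4 I = - 20 I$)
$c = -4$ ($c = 6 - \frac{\left(-20\right) \left(-2\right)}{4} = 6 - 10 = -4$)
$44 + c n{\left(-12 \right)} = 44 - -48 = 44 + 48 = 92$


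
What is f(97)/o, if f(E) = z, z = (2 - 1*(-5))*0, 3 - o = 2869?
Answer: 0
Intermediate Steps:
o = -2866 (o = 3 - 1*2869 = 3 - 2869 = -2866)
z = 0 (z = (2 + 5)*0 = 7*0 = 0)
f(E) = 0
f(97)/o = 0/(-2866) = 0*(-1/2866) = 0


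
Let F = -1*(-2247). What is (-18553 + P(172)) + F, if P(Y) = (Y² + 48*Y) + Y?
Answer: 21706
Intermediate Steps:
F = 2247
P(Y) = Y² + 49*Y
(-18553 + P(172)) + F = (-18553 + 172*(49 + 172)) + 2247 = (-18553 + 172*221) + 2247 = (-18553 + 38012) + 2247 = 19459 + 2247 = 21706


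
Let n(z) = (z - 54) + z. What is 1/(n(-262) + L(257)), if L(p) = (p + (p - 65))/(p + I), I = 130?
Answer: -387/223237 ≈ -0.0017336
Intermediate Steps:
L(p) = (-65 + 2*p)/(130 + p) (L(p) = (p + (p - 65))/(p + 130) = (p + (-65 + p))/(130 + p) = (-65 + 2*p)/(130 + p))
n(z) = -54 + 2*z (n(z) = (-54 + z) + z = -54 + 2*z)
1/(n(-262) + L(257)) = 1/((-54 + 2*(-262)) + (-65 + 2*257)/(130 + 257)) = 1/((-54 - 524) + (-65 + 514)/387) = 1/(-578 + (1/387)*449) = 1/(-578 + 449/387) = 1/(-223237/387) = -387/223237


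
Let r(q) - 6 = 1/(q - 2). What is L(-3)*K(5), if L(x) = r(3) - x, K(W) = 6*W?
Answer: 300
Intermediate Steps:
r(q) = 6 + 1/(-2 + q) (r(q) = 6 + 1/(q - 2) = 6 + 1/(-2 + q))
L(x) = 7 - x (L(x) = (-11 + 6*3)/(-2 + 3) - x = (-11 + 18)/1 - x = 1*7 - x = 7 - x)
L(-3)*K(5) = (7 - 1*(-3))*(6*5) = (7 + 3)*30 = 10*30 = 300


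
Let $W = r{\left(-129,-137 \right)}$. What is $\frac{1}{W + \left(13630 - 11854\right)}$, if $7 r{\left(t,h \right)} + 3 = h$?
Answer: $\frac{1}{1756} \approx 0.00056948$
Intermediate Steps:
$r{\left(t,h \right)} = - \frac{3}{7} + \frac{h}{7}$
$W = -20$ ($W = - \frac{3}{7} + \frac{1}{7} \left(-137\right) = - \frac{3}{7} - \frac{137}{7} = -20$)
$\frac{1}{W + \left(13630 - 11854\right)} = \frac{1}{-20 + \left(13630 - 11854\right)} = \frac{1}{-20 + 1776} = \frac{1}{1756}$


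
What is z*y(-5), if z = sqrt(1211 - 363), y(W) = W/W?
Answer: 4*sqrt(53) ≈ 29.120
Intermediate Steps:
y(W) = 1
z = 4*sqrt(53) (z = sqrt(848) = 4*sqrt(53) ≈ 29.120)
z*y(-5) = (4*sqrt(53))*1 = 4*sqrt(53)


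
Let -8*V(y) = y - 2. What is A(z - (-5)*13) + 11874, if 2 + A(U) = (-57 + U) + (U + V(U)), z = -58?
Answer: 94627/8 ≈ 11828.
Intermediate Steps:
V(y) = 1/4 - y/8 (V(y) = -(y - 2)/8 = -(-2 + y)/8 = 1/4 - y/8)
A(U) = -235/4 + 15*U/8 (A(U) = -2 + ((-57 + U) + (U + (1/4 - U/8))) = -2 + ((-57 + U) + (1/4 + 7*U/8)) = -2 + (-227/4 + 15*U/8) = -235/4 + 15*U/8)
A(z - (-5)*13) + 11874 = (-235/4 + 15*(-58 - (-5)*13)/8) + 11874 = (-235/4 + 15*(-58 - 1*(-65))/8) + 11874 = (-235/4 + 15*(-58 + 65)/8) + 11874 = (-235/4 + (15/8)*7) + 11874 = (-235/4 + 105/8) + 11874 = -365/8 + 11874 = 94627/8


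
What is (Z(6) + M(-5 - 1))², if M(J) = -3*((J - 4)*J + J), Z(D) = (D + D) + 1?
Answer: 22201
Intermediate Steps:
Z(D) = 1 + 2*D (Z(D) = 2*D + 1 = 1 + 2*D)
M(J) = -3*J - 3*J*(-4 + J) (M(J) = -3*((-4 + J)*J + J) = -3*(J*(-4 + J) + J) = -3*(J + J*(-4 + J)) = -3*J - 3*J*(-4 + J))
(Z(6) + M(-5 - 1))² = ((1 + 2*6) + 3*(-5 - 1)*(3 - (-5 - 1)))² = ((1 + 12) + 3*(-6)*(3 - 1*(-6)))² = (13 + 3*(-6)*(3 + 6))² = (13 + 3*(-6)*9)² = (13 - 162)² = (-149)² = 22201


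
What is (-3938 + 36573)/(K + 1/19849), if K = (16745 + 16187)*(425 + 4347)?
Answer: 647772115/3119300202897 ≈ 0.00020767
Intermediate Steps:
K = 157151504 (K = 32932*4772 = 157151504)
(-3938 + 36573)/(K + 1/19849) = (-3938 + 36573)/(157151504 + 1/19849) = 32635/(157151504 + 1/19849) = 32635/(3119300202897/19849) = 32635*(19849/3119300202897) = 647772115/3119300202897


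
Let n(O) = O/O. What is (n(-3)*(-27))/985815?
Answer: -3/109535 ≈ -2.7389e-5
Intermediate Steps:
n(O) = 1
(n(-3)*(-27))/985815 = (1*(-27))/985815 = -27*1/985815 = -3/109535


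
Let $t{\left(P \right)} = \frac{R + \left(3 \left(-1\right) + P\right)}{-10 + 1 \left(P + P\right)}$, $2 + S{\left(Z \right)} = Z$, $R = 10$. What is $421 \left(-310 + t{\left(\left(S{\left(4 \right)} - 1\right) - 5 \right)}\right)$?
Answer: $- \frac{783481}{6} \approx -1.3058 \cdot 10^{5}$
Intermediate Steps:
$S{\left(Z \right)} = -2 + Z$
$t{\left(P \right)} = \frac{7 + P}{-10 + 2 P}$ ($t{\left(P \right)} = \frac{10 + \left(3 \left(-1\right) + P\right)}{-10 + 1 \left(P + P\right)} = \frac{10 + \left(-3 + P\right)}{-10 + 1 \cdot 2 P} = \frac{7 + P}{-10 + 2 P}$)
$421 \left(-310 + t{\left(\left(S{\left(4 \right)} - 1\right) - 5 \right)}\right) = 421 \left(-310 + \frac{7 + \left(\left(\left(-2 + 4\right) - 1\right) - 5\right)}{2 \left(-5 + \left(\left(\left(-2 + 4\right) - 1\right) - 5\right)\right)}\right) = 421 \left(-310 + \frac{7 + \left(\left(2 - 1\right) - 5\right)}{2 \left(-5 + \left(\left(2 - 1\right) - 5\right)\right)}\right) = 421 \left(-310 + \frac{7 + \left(1 - 5\right)}{2 \left(-5 + \left(1 - 5\right)\right)}\right) = 421 \left(-310 + \frac{7 - 4}{2 \left(-5 - 4\right)}\right) = 421 \left(-310 + \frac{1}{2} \frac{1}{-9} \cdot 3\right) = 421 \left(-310 + \frac{1}{2} \left(- \frac{1}{9}\right) 3\right) = 421 \left(-310 - \frac{1}{6}\right) = 421 \left(- \frac{1861}{6}\right) = - \frac{783481}{6}$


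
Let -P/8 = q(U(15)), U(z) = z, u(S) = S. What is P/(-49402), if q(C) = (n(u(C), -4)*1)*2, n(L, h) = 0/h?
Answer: 0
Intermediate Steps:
n(L, h) = 0
q(C) = 0 (q(C) = (0*1)*2 = 0*2 = 0)
P = 0 (P = -8*0 = 0)
P/(-49402) = 0/(-49402) = 0*(-1/49402) = 0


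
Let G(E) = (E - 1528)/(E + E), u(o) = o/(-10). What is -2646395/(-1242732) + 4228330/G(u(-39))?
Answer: -409824784103485/18940478412 ≈ -21638.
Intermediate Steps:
u(o) = -o/10 (u(o) = o*(-⅒) = -o/10)
G(E) = (-1528 + E)/(2*E) (G(E) = (-1528 + E)/((2*E)) = (-1528 + E)*(1/(2*E)) = (-1528 + E)/(2*E))
-2646395/(-1242732) + 4228330/G(u(-39)) = -2646395/(-1242732) + 4228330/(((-1528 - ⅒*(-39))/(2*((-⅒*(-39)))))) = -2646395*(-1/1242732) + 4228330/(((-1528 + 39/10)/(2*(39/10)))) = 2646395/1242732 + 4228330/(((½)*(10/39)*(-15241/10))) = 2646395/1242732 + 4228330/(-15241/78) = 2646395/1242732 + 4228330*(-78/15241) = 2646395/1242732 - 329809740/15241 = -409824784103485/18940478412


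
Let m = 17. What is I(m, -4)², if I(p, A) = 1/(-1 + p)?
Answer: 1/256 ≈ 0.0039063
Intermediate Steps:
I(m, -4)² = (1/(-1 + 17))² = (1/16)² = 1/256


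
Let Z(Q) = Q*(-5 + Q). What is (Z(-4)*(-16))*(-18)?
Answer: 10368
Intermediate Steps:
(Z(-4)*(-16))*(-18) = (-4*(-5 - 4)*(-16))*(-18) = (-4*(-9)*(-16))*(-18) = (36*(-16))*(-18) = -576*(-18) = 10368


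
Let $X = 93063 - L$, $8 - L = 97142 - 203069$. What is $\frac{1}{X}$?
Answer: $- \frac{1}{12872} \approx -7.7688 \cdot 10^{-5}$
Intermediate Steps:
$L = 105935$ ($L = 8 - \left(97142 - 203069\right) = 8 - -105927 = 8 + 105927 = 105935$)
$X = -12872$ ($X = 93063 - 105935 = -12872$)
$\frac{1}{X} = \frac{1}{-12872} = - \frac{1}{12872}$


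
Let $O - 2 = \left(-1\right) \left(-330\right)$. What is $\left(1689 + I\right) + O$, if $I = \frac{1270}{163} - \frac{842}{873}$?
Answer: $\frac{288557743}{142299} \approx 2027.8$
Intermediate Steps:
$I = \frac{971464}{142299}$ ($I = 1270 \cdot \frac{1}{163} - \frac{842}{873} = \frac{1270}{163} - \frac{842}{873} = \frac{971464}{142299} \approx 6.8269$)
$O = 332$ ($O = 2 - -330 = 2 + 330 = 332$)
$\left(1689 + I\right) + O = \left(1689 + \frac{971464}{142299}\right) + 332 = \frac{241314475}{142299} + 332 = \frac{288557743}{142299}$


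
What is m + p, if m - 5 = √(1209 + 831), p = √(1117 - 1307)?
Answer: 5 + 2*√510 + I*√190 ≈ 50.166 + 13.784*I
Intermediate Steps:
p = I*√190 (p = √(-190) = I*√190 ≈ 13.784*I)
m = 5 + 2*√510 (m = 5 + √(1209 + 831) = 5 + √2040 = 5 + 2*√510 ≈ 50.166)
m + p = (5 + 2*√510) + I*√190 = 5 + 2*√510 + I*√190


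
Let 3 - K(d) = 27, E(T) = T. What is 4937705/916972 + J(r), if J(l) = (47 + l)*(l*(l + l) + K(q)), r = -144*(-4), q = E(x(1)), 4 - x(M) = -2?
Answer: 379056005003273/916972 ≈ 4.1338e+8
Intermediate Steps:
x(M) = 6 (x(M) = 4 - 1*(-2) = 4 + 2 = 6)
q = 6
r = 576
K(d) = -24 (K(d) = 3 - 1*27 = 3 - 27 = -24)
J(l) = (-24 + 2*l**2)*(47 + l) (J(l) = (47 + l)*(l*(l + l) - 24) = (47 + l)*(l*(2*l) - 24) = (47 + l)*(2*l**2 - 24) = (47 + l)*(-24 + 2*l**2) = (-24 + 2*l**2)*(47 + l))
4937705/916972 + J(r) = 4937705/916972 + (-1128 - 24*576 + 2*576**3 + 94*576**2) = 4937705*(1/916972) + (-1128 - 13824 + 2*191102976 + 94*331776) = 4937705/916972 + (-1128 - 13824 + 382205952 + 31186944) = 4937705/916972 + 413377944 = 379056005003273/916972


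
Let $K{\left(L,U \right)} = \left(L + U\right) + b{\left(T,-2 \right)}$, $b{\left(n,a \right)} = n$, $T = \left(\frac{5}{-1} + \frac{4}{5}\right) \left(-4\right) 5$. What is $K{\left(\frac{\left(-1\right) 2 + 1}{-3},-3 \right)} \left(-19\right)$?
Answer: $- \frac{4636}{3} \approx -1545.3$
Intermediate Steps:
$T = 84$ ($T = \left(5 \left(-1\right) + 4 \cdot \frac{1}{5}\right) \left(-4\right) 5 = \left(-5 + \frac{4}{5}\right) \left(-4\right) 5 = \left(- \frac{21}{5}\right) \left(-4\right) 5 = \frac{84}{5} \cdot 5 = 84$)
$K{\left(L,U \right)} = 84 + L + U$ ($K{\left(L,U \right)} = \left(L + U\right) + 84 = 84 + L + U$)
$K{\left(\frac{\left(-1\right) 2 + 1}{-3},-3 \right)} \left(-19\right) = \left(84 + \frac{\left(-1\right) 2 + 1}{-3} - 3\right) \left(-19\right) = \left(84 + \left(-2 + 1\right) \left(- \frac{1}{3}\right) - 3\right) \left(-19\right) = \left(84 - - \frac{1}{3} - 3\right) \left(-19\right) = \left(84 + \frac{1}{3} - 3\right) \left(-19\right) = \frac{244}{3} \left(-19\right) = - \frac{4636}{3}$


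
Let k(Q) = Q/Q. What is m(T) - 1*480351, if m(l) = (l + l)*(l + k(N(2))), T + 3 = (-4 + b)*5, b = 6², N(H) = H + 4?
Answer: -430739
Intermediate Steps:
N(H) = 4 + H
b = 36
k(Q) = 1
T = 157 (T = -3 + (-4 + 36)*5 = -3 + 32*5 = -3 + 160 = 157)
m(l) = 2*l*(1 + l) (m(l) = (l + l)*(l + 1) = (2*l)*(1 + l) = 2*l*(1 + l))
m(T) - 1*480351 = 2*157*(1 + 157) - 1*480351 = 2*157*158 - 480351 = 49612 - 480351 = -430739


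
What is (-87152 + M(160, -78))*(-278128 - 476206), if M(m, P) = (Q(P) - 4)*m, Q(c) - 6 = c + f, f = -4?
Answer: 75397191968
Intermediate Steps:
Q(c) = 2 + c (Q(c) = 6 + (c - 4) = 6 + (-4 + c) = 2 + c)
M(m, P) = m*(-2 + P) (M(m, P) = ((2 + P) - 4)*m = (-2 + P)*m = m*(-2 + P))
(-87152 + M(160, -78))*(-278128 - 476206) = (-87152 + 160*(-2 - 78))*(-278128 - 476206) = (-87152 + 160*(-80))*(-754334) = (-87152 - 12800)*(-754334) = -99952*(-754334) = 75397191968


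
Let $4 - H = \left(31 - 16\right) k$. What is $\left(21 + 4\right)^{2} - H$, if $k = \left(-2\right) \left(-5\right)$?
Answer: $771$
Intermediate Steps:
$k = 10$
$H = -146$ ($H = 4 - \left(31 - 16\right) 10 = 4 - 15 \cdot 10 = 4 - 150 = -146$)
$\left(21 + 4\right)^{2} - H = \left(21 + 4\right)^{2} - -146 = 25^{2} + 146 = 625 + 146 = 771$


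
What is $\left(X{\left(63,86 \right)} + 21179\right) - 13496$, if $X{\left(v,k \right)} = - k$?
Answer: $7597$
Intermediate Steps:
$\left(X{\left(63,86 \right)} + 21179\right) - 13496 = \left(\left(-1\right) 86 + 21179\right) - 13496 = \left(-86 + 21179\right) - 13496 = 21093 - 13496 = 7597$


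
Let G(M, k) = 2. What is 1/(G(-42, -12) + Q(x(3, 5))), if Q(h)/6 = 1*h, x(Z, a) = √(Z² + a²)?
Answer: -1/610 + 3*√34/610 ≈ 0.027037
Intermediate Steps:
Q(h) = 6*h (Q(h) = 6*(1*h) = 6*h)
1/(G(-42, -12) + Q(x(3, 5))) = 1/(2 + 6*√(3² + 5²)) = 1/(2 + 6*√(9 + 25)) = 1/(2 + 6*√34)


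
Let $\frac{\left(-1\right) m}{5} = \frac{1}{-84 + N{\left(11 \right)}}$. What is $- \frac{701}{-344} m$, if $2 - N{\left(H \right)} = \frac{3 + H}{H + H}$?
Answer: $\frac{38555}{312696} \approx 0.1233$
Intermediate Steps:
$N{\left(H \right)} = 2 - \frac{3 + H}{2 H}$ ($N{\left(H \right)} = 2 - \frac{3 + H}{H + H} = 2 - \frac{3 + H}{2 H}$)
$m = \frac{55}{909}$ ($m = - \frac{5}{-84 + \frac{3 \left(-1 + 11\right)}{2 \cdot 11}} = - \frac{5}{-84 + \frac{3}{2} \cdot \frac{1}{11} \cdot 10} = - \frac{5}{-84 + \frac{15}{11}} = - \frac{5}{- \frac{909}{11}} = \left(-5\right) \left(- \frac{11}{909}\right) = \frac{55}{909} \approx 0.060506$)
$- \frac{701}{-344} m = - \frac{701}{-344} \cdot \frac{55}{909} = \left(-701\right) \left(- \frac{1}{344}\right) \frac{55}{909} = \frac{701}{344} \cdot \frac{55}{909} = \frac{38555}{312696}$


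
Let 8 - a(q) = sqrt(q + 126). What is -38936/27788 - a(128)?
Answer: -65310/6947 + sqrt(254) ≈ 6.5362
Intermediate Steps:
a(q) = 8 - sqrt(126 + q) (a(q) = 8 - sqrt(q + 126) = 8 - sqrt(126 + q))
-38936/27788 - a(128) = -38936/27788 - (8 - sqrt(126 + 128)) = -38936*1/27788 - (8 - sqrt(254)) = -9734/6947 + (-8 + sqrt(254)) = -65310/6947 + sqrt(254)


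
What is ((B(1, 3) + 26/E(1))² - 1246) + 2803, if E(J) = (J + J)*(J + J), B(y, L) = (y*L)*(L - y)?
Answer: 6853/4 ≈ 1713.3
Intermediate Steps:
B(y, L) = L*y*(L - y) (B(y, L) = (L*y)*(L - y) = L*y*(L - y))
E(J) = 4*J² (E(J) = (2*J)*(2*J) = 4*J²)
((B(1, 3) + 26/E(1))² - 1246) + 2803 = ((3*1*(3 - 1*1) + 26/((4*1²)))² - 1246) + 2803 = ((3*1*(3 - 1) + 26/((4*1)))² - 1246) + 2803 = ((3*1*2 + 26/4)² - 1246) + 2803 = ((6 + 26*(¼))² - 1246) + 2803 = ((6 + 13/2)² - 1246) + 2803 = ((25/2)² - 1246) + 2803 = (625/4 - 1246) + 2803 = -4359/4 + 2803 = 6853/4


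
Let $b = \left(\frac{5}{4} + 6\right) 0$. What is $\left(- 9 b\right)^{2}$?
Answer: $0$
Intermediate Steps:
$b = 0$ ($b = \left(5 \cdot \frac{1}{4} + 6\right) 0 = \left(\frac{5}{4} + 6\right) 0 = \frac{29}{4} \cdot 0 = 0$)
$\left(- 9 b\right)^{2} = \left(\left(-9\right) 0\right)^{2} = 0^{2} = 0$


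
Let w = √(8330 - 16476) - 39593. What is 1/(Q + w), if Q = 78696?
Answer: 39103/1529052755 - I*√8146/1529052755 ≈ 2.5573e-5 - 5.9027e-8*I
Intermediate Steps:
w = -39593 + I*√8146 (w = √(-8146) - 39593 = I*√8146 - 39593 = -39593 + I*√8146 ≈ -39593.0 + 90.255*I)
1/(Q + w) = 1/(78696 + (-39593 + I*√8146)) = 1/(39103 + I*√8146)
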